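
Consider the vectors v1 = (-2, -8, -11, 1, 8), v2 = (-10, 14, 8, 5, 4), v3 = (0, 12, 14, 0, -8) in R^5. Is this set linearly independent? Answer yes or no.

no

Form the matrix with these vectors as rows and row reduce.
R2 ← R2 − (5)·R1: [0, 54, 63, 0, -36]
R3 ← R3 − (2/9)·R2: [0, 0, 0, 0, 0]
2 nonzero rows, so the 3 vectors span a space of dimension 2.
Since 2 < 3, the vectors are linearly dependent.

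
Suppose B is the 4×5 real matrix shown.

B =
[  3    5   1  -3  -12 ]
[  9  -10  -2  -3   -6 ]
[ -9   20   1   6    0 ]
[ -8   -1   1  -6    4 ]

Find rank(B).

Row reduce to echelon form.
R2 ← R2 − (3)·R1: [0, -25, -5, 6, 30]
R3 ← R3 + (3)·R1: [0, 35, 4, -3, -36]
R4 ← R4 + (8/3)·R1: [0, 37/3, 11/3, -14, -28]
R3 ← R3 + (7/5)·R2: [0, 0, -3, 27/5, 6]
R4 ← R4 + (37/75)·R2: [0, 0, 6/5, -276/25, -66/5]
R4 ← R4 + (2/5)·R3: [0, 0, 0, -222/25, -54/5]
Echelon form has 4 nonzero rows, so rank(B) = 4.

4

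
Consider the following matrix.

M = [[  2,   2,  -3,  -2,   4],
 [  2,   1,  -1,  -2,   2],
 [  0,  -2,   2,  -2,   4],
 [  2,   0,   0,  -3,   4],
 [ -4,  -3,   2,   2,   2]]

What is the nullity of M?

2

Row reduce to echelon form.
R2 ← R2 − R1: [0, -1, 2, 0, -2]
R4 ← R4 − R1: [0, -2, 3, -1, 0]
R5 ← R5 + (2)·R1: [0, 1, -4, -2, 10]
R3 ← R3 − (2)·R2: [0, 0, -2, -2, 8]
R4 ← R4 − (2)·R2: [0, 0, -1, -1, 4]
R5 ← R5 + R2: [0, 0, -2, -2, 8]
R4 ← R4 − (1/2)·R3: [0, 0, 0, 0, 0]
R5 ← R5 − R3: [0, 0, 0, 0, 0]
3 nonzero rows, so rank(M) = 3.
M has 5 columns; by rank–nullity, nullity = 5 − 3 = 2.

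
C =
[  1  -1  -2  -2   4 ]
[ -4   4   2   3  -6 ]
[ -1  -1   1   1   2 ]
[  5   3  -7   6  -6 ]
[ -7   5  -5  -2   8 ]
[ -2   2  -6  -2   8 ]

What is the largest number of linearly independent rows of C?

4

Row reduce to echelon form.
R2 ← R2 + (4)·R1: [0, 0, -6, -5, 10]
R3 ← R3 + R1: [0, -2, -1, -1, 6]
R4 ← R4 − (5)·R1: [0, 8, 3, 16, -26]
R5 ← R5 + (7)·R1: [0, -2, -19, -16, 36]
R6 ← R6 + (2)·R1: [0, 0, -10, -6, 16]
Swap R2 ↔ R3
R4 ← R4 + (4)·R2: [0, 0, -1, 12, -2]
R5 ← R5 − R2: [0, 0, -18, -15, 30]
R4 ← R4 − (1/6)·R3: [0, 0, 0, 77/6, -11/3]
R5 ← R5 − (3)·R3: [0, 0, 0, 0, 0]
R6 ← R6 − (5/3)·R3: [0, 0, 0, 7/3, -2/3]
R6 ← R6 − (2/11)·R4: [0, 0, 0, 0, 0]
Echelon form has 4 nonzero rows, so rank(C) = 4.
The rank gives the maximum number of linearly independent rows: 4.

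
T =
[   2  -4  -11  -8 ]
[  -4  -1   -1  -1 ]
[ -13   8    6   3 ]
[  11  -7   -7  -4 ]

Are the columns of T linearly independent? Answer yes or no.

Row reduce T to echelon form.
R2 ← R2 + (2)·R1: [0, -9, -23, -17]
R3 ← R3 + (13/2)·R1: [0, -18, -131/2, -49]
R4 ← R4 − (11/2)·R1: [0, 15, 107/2, 40]
R3 ← R3 − (2)·R2: [0, 0, -39/2, -15]
R4 ← R4 + (5/3)·R2: [0, 0, 91/6, 35/3]
R4 ← R4 + (7/9)·R3: [0, 0, 0, 0]
3 pivots among 4 columns.
Only 3 < 4 pivot columns, so the columns are linearly dependent.

no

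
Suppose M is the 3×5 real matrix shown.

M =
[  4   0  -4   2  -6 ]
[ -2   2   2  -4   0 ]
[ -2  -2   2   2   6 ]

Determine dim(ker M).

Row reduce to echelon form.
R2 ← R2 + (1/2)·R1: [0, 2, 0, -3, -3]
R3 ← R3 + (1/2)·R1: [0, -2, 0, 3, 3]
R3 ← R3 + R2: [0, 0, 0, 0, 0]
2 nonzero rows, so rank(M) = 2.
M has 5 columns; by rank–nullity, nullity = 5 − 2 = 3.

3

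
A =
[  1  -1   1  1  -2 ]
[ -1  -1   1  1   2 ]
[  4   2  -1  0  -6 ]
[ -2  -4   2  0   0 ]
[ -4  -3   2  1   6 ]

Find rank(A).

3

Row reduce to echelon form.
R2 ← R2 + R1: [0, -2, 2, 2, 0]
R3 ← R3 − (4)·R1: [0, 6, -5, -4, 2]
R4 ← R4 + (2)·R1: [0, -6, 4, 2, -4]
R5 ← R5 + (4)·R1: [0, -7, 6, 5, -2]
R3 ← R3 + (3)·R2: [0, 0, 1, 2, 2]
R4 ← R4 − (3)·R2: [0, 0, -2, -4, -4]
R5 ← R5 − (7/2)·R2: [0, 0, -1, -2, -2]
R4 ← R4 + (2)·R3: [0, 0, 0, 0, 0]
R5 ← R5 + R3: [0, 0, 0, 0, 0]
Echelon form has 3 nonzero rows, so rank(A) = 3.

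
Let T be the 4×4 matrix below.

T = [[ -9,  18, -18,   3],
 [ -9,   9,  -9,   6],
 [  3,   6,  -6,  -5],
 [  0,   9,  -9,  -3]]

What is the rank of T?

Row reduce to echelon form.
R2 ← R2 − R1: [0, -9, 9, 3]
R3 ← R3 + (1/3)·R1: [0, 12, -12, -4]
R3 ← R3 + (4/3)·R2: [0, 0, 0, 0]
R4 ← R4 + R2: [0, 0, 0, 0]
Echelon form has 2 nonzero rows, so rank(T) = 2.

2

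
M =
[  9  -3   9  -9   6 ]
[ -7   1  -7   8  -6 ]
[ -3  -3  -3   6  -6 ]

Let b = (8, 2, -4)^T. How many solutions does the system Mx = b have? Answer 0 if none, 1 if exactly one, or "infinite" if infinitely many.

0

Row reduce the augmented matrix [M | b].
R2 ← R2 + (7/9)·R1: [0, -4/3, 0, 1, -4/3, 74/9]
R3 ← R3 + (1/3)·R1: [0, -4, 0, 3, -4, -4/3]
R3 ← R3 − (3)·R2: [0, 0, 0, 0, 0, -26]
The echelon form has 3 nonzero rows; the last pivot sits in the augmented column, so rank(M) = 2 but rank([M|b]) = 3.
Since the ranks differ, the system is inconsistent.
It has no solutions.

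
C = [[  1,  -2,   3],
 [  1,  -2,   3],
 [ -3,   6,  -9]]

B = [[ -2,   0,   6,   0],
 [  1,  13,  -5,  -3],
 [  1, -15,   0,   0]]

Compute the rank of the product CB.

First compute CB:
[[ -1, -71,  16,   6],
 [ -1, -71,  16,   6],
 [  3, 213, -48, -18]]
Now row reduce the product.
R2 ← R2 − R1: [0, 0, 0, 0]
R3 ← R3 + (3)·R1: [0, 0, 0, 0]
1 nonzero row, so rank(CB) = 1.

1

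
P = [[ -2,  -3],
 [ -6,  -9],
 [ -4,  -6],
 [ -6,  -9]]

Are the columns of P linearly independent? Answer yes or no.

Row reduce P to echelon form.
R2 ← R2 − (3)·R1: [0, 0]
R3 ← R3 − (2)·R1: [0, 0]
R4 ← R4 − (3)·R1: [0, 0]
1 pivot among 2 columns.
Only 1 < 2 pivot columns, so the columns are linearly dependent.

no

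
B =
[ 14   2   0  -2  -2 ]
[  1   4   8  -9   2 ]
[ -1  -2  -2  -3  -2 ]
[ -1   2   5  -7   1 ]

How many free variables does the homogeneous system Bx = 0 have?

Row reduce to echelon form.
R2 ← R2 − (1/14)·R1: [0, 27/7, 8, -62/7, 15/7]
R3 ← R3 + (1/14)·R1: [0, -13/7, -2, -22/7, -15/7]
R4 ← R4 + (1/14)·R1: [0, 15/7, 5, -50/7, 6/7]
R3 ← R3 + (13/27)·R2: [0, 0, 50/27, -200/27, -10/9]
R4 ← R4 − (5/9)·R2: [0, 0, 5/9, -20/9, -1/3]
R4 ← R4 − (3/10)·R3: [0, 0, 0, 0, 0]
3 nonzero rows, so rank(B) = 3.
B has 5 columns; by rank–nullity, nullity = 5 − 3 = 2.

2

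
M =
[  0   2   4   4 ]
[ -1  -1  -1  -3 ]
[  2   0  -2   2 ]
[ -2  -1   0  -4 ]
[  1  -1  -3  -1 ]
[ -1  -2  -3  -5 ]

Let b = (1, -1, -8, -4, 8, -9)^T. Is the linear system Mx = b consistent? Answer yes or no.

Row reduce the augmented matrix [M | b].
Swap R1 ↔ R2
R3 ← R3 + (2)·R1: [0, -2, -4, -4, -10]
R4 ← R4 − (2)·R1: [0, 1, 2, 2, -2]
R5 ← R5 + R1: [0, -2, -4, -4, 7]
R6 ← R6 − R1: [0, -1, -2, -2, -8]
R3 ← R3 + R2: [0, 0, 0, 0, -9]
R4 ← R4 − (1/2)·R2: [0, 0, 0, 0, -5/2]
R5 ← R5 + R2: [0, 0, 0, 0, 8]
R6 ← R6 + (1/2)·R2: [0, 0, 0, 0, -15/2]
R4 ← R4 − (5/18)·R3: [0, 0, 0, 0, 0]
R5 ← R5 + (8/9)·R3: [0, 0, 0, 0, 0]
R6 ← R6 − (5/6)·R3: [0, 0, 0, 0, 0]
The echelon form has 3 nonzero rows; the last pivot sits in the augmented column, so rank(M) = 2 but rank([M|b]) = 3.
Since the ranks differ, the system is inconsistent.

no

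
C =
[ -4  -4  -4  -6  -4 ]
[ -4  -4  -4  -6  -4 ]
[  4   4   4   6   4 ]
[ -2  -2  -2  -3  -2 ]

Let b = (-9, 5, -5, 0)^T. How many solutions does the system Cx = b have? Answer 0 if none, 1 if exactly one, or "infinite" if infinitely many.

0

Row reduce the augmented matrix [C | b].
R2 ← R2 − R1: [0, 0, 0, 0, 0, 14]
R3 ← R3 + R1: [0, 0, 0, 0, 0, -14]
R4 ← R4 − (1/2)·R1: [0, 0, 0, 0, 0, 9/2]
R3 ← R3 + R2: [0, 0, 0, 0, 0, 0]
R4 ← R4 − (9/28)·R2: [0, 0, 0, 0, 0, 0]
The echelon form has 2 nonzero rows; the last pivot sits in the augmented column, so rank(C) = 1 but rank([C|b]) = 2.
Since the ranks differ, the system is inconsistent.
It has no solutions.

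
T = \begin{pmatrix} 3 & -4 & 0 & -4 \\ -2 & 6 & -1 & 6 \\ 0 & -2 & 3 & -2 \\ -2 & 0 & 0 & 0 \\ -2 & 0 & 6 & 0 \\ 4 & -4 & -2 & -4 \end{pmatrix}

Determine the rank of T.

Row reduce to echelon form.
R2 ← R2 + (2/3)·R1: [0, 10/3, -1, 10/3]
R4 ← R4 + (2/3)·R1: [0, -8/3, 0, -8/3]
R5 ← R5 + (2/3)·R1: [0, -8/3, 6, -8/3]
R6 ← R6 − (4/3)·R1: [0, 4/3, -2, 4/3]
R3 ← R3 + (3/5)·R2: [0, 0, 12/5, 0]
R4 ← R4 + (4/5)·R2: [0, 0, -4/5, 0]
R5 ← R5 + (4/5)·R2: [0, 0, 26/5, 0]
R6 ← R6 − (2/5)·R2: [0, 0, -8/5, 0]
R4 ← R4 + (1/3)·R3: [0, 0, 0, 0]
R5 ← R5 − (13/6)·R3: [0, 0, 0, 0]
R6 ← R6 + (2/3)·R3: [0, 0, 0, 0]
Echelon form has 3 nonzero rows, so rank(T) = 3.

3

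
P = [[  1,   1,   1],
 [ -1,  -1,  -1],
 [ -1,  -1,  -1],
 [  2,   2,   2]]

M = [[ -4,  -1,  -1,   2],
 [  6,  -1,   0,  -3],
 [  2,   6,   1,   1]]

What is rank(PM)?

1

First compute PM:
[[  4,   4,   0,   0],
 [ -4,  -4,   0,   0],
 [ -4,  -4,   0,   0],
 [  8,   8,   0,   0]]
Now row reduce the product.
R2 ← R2 + R1: [0, 0, 0, 0]
R3 ← R3 + R1: [0, 0, 0, 0]
R4 ← R4 − (2)·R1: [0, 0, 0, 0]
1 nonzero row, so rank(PM) = 1.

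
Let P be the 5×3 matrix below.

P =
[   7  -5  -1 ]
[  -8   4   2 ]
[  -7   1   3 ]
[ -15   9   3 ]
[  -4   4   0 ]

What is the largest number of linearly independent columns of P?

2

Row reduce to echelon form.
R2 ← R2 + (8/7)·R1: [0, -12/7, 6/7]
R3 ← R3 + R1: [0, -4, 2]
R4 ← R4 + (15/7)·R1: [0, -12/7, 6/7]
R5 ← R5 + (4/7)·R1: [0, 8/7, -4/7]
R3 ← R3 − (7/3)·R2: [0, 0, 0]
R4 ← R4 − R2: [0, 0, 0]
R5 ← R5 + (2/3)·R2: [0, 0, 0]
Echelon form has 2 nonzero rows, so rank(P) = 2.
The rank gives the maximum number of linearly independent columns: 2.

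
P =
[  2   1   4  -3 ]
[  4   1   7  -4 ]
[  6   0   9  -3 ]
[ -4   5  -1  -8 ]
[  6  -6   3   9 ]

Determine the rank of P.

2

Row reduce to echelon form.
R2 ← R2 − (2)·R1: [0, -1, -1, 2]
R3 ← R3 − (3)·R1: [0, -3, -3, 6]
R4 ← R4 + (2)·R1: [0, 7, 7, -14]
R5 ← R5 − (3)·R1: [0, -9, -9, 18]
R3 ← R3 − (3)·R2: [0, 0, 0, 0]
R4 ← R4 + (7)·R2: [0, 0, 0, 0]
R5 ← R5 − (9)·R2: [0, 0, 0, 0]
Echelon form has 2 nonzero rows, so rank(P) = 2.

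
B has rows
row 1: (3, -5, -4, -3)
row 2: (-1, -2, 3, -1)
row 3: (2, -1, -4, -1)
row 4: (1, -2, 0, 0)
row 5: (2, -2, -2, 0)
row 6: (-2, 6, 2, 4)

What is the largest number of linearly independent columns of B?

Row reduce to echelon form.
R2 ← R2 + (1/3)·R1: [0, -11/3, 5/3, -2]
R3 ← R3 − (2/3)·R1: [0, 7/3, -4/3, 1]
R4 ← R4 − (1/3)·R1: [0, -1/3, 4/3, 1]
R5 ← R5 − (2/3)·R1: [0, 4/3, 2/3, 2]
R6 ← R6 + (2/3)·R1: [0, 8/3, -2/3, 2]
R3 ← R3 + (7/11)·R2: [0, 0, -3/11, -3/11]
R4 ← R4 − (1/11)·R2: [0, 0, 13/11, 13/11]
R5 ← R5 + (4/11)·R2: [0, 0, 14/11, 14/11]
R6 ← R6 + (8/11)·R2: [0, 0, 6/11, 6/11]
R4 ← R4 + (13/3)·R3: [0, 0, 0, 0]
R5 ← R5 + (14/3)·R3: [0, 0, 0, 0]
R6 ← R6 + (2)·R3: [0, 0, 0, 0]
Echelon form has 3 nonzero rows, so rank(B) = 3.
The rank gives the maximum number of linearly independent columns: 3.

3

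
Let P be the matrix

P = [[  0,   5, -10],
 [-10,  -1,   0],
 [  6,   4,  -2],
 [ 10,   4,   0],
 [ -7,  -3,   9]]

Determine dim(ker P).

Row reduce to echelon form.
Swap R1 ↔ R2
R3 ← R3 + (3/5)·R1: [0, 17/5, -2]
R4 ← R4 + R1: [0, 3, 0]
R5 ← R5 − (7/10)·R1: [0, -23/10, 9]
R3 ← R3 − (17/25)·R2: [0, 0, 24/5]
R4 ← R4 − (3/5)·R2: [0, 0, 6]
R5 ← R5 + (23/50)·R2: [0, 0, 22/5]
R4 ← R4 − (5/4)·R3: [0, 0, 0]
R5 ← R5 − (11/12)·R3: [0, 0, 0]
3 nonzero rows, so rank(P) = 3.
P has 3 columns; by rank–nullity, nullity = 3 − 3 = 0.

0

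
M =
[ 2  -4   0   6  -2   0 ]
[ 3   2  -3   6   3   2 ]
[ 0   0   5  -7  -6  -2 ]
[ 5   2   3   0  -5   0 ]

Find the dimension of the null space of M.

Row reduce to echelon form.
R2 ← R2 − (3/2)·R1: [0, 8, -3, -3, 6, 2]
R4 ← R4 − (5/2)·R1: [0, 12, 3, -15, 0, 0]
R4 ← R4 − (3/2)·R2: [0, 0, 15/2, -21/2, -9, -3]
R4 ← R4 − (3/2)·R3: [0, 0, 0, 0, 0, 0]
3 nonzero rows, so rank(M) = 3.
M has 6 columns; by rank–nullity, nullity = 6 − 3 = 3.

3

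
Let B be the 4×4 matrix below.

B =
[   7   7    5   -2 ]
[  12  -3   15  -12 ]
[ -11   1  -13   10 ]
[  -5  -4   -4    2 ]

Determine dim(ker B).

2

Row reduce to echelon form.
R2 ← R2 − (12/7)·R1: [0, -15, 45/7, -60/7]
R3 ← R3 + (11/7)·R1: [0, 12, -36/7, 48/7]
R4 ← R4 + (5/7)·R1: [0, 1, -3/7, 4/7]
R3 ← R3 + (4/5)·R2: [0, 0, 0, 0]
R4 ← R4 + (1/15)·R2: [0, 0, 0, 0]
2 nonzero rows, so rank(B) = 2.
B has 4 columns; by rank–nullity, nullity = 4 − 2 = 2.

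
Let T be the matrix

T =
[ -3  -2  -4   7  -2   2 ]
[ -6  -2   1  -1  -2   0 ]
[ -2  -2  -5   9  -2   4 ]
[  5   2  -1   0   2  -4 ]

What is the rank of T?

3

Row reduce to echelon form.
R2 ← R2 − (2)·R1: [0, 2, 9, -15, 2, -4]
R3 ← R3 − (2/3)·R1: [0, -2/3, -7/3, 13/3, -2/3, 8/3]
R4 ← R4 + (5/3)·R1: [0, -4/3, -23/3, 35/3, -4/3, -2/3]
R3 ← R3 + (1/3)·R2: [0, 0, 2/3, -2/3, 0, 4/3]
R4 ← R4 + (2/3)·R2: [0, 0, -5/3, 5/3, 0, -10/3]
R4 ← R4 + (5/2)·R3: [0, 0, 0, 0, 0, 0]
Echelon form has 3 nonzero rows, so rank(T) = 3.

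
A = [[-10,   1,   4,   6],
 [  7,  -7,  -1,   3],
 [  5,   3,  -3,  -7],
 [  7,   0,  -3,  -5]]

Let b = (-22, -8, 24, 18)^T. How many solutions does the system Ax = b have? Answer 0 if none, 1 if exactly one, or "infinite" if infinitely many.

infinite

Row reduce the augmented matrix [A | b].
R2 ← R2 + (7/10)·R1: [0, -63/10, 9/5, 36/5, -117/5]
R3 ← R3 + (1/2)·R1: [0, 7/2, -1, -4, 13]
R4 ← R4 + (7/10)·R1: [0, 7/10, -1/5, -4/5, 13/5]
R3 ← R3 + (5/9)·R2: [0, 0, 0, 0, 0]
R4 ← R4 + (1/9)·R2: [0, 0, 0, 0, 0]
The echelon form has 2 nonzero rows, and every pivot lies in the first 4 columns, so rank(A) = rank([A|b]) = 2.
The system is consistent.
rank = 2 < 4 unknowns, so there are infinitely many solutions.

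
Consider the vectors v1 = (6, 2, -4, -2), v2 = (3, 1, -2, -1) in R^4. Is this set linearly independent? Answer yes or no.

no

Form the matrix with these vectors as rows and row reduce.
R2 ← R2 − (1/2)·R1: [0, 0, 0, 0]
1 nonzero row, so the 2 vectors span a space of dimension 1.
Since 1 < 2, the vectors are linearly dependent.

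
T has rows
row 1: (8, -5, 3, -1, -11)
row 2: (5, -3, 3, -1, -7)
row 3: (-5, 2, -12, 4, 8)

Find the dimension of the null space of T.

Row reduce to echelon form.
R2 ← R2 − (5/8)·R1: [0, 1/8, 9/8, -3/8, -1/8]
R3 ← R3 + (5/8)·R1: [0, -9/8, -81/8, 27/8, 9/8]
R3 ← R3 + (9)·R2: [0, 0, 0, 0, 0]
2 nonzero rows, so rank(T) = 2.
T has 5 columns; by rank–nullity, nullity = 5 − 2 = 3.

3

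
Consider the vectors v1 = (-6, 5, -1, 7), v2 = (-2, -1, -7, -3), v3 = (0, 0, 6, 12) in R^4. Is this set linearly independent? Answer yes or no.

yes

Form the matrix with these vectors as rows and row reduce.
R2 ← R2 − (1/3)·R1: [0, -8/3, -20/3, -16/3]
3 nonzero rows, so the 3 vectors span a space of dimension 3.
Since 3 = 3, the vectors are linearly independent.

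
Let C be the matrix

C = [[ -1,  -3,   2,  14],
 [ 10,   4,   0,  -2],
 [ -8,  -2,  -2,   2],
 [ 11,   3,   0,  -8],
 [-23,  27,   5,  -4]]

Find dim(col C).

Row reduce to echelon form.
R2 ← R2 + (10)·R1: [0, -26, 20, 138]
R3 ← R3 − (8)·R1: [0, 22, -18, -110]
R4 ← R4 + (11)·R1: [0, -30, 22, 146]
R5 ← R5 − (23)·R1: [0, 96, -41, -326]
R3 ← R3 + (11/13)·R2: [0, 0, -14/13, 88/13]
R4 ← R4 − (15/13)·R2: [0, 0, -14/13, -172/13]
R5 ← R5 + (48/13)·R2: [0, 0, 427/13, 2386/13]
R4 ← R4 − R3: [0, 0, 0, -20]
R5 ← R5 + (61/2)·R3: [0, 0, 0, 390]
R5 ← R5 + (39/2)·R4: [0, 0, 0, 0]
Echelon form has 4 nonzero rows, so rank(C) = 4.
The column space has dimension equal to the rank: 4.

4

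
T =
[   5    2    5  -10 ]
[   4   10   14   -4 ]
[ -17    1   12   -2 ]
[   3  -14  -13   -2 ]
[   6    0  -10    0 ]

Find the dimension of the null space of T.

Row reduce to echelon form.
R2 ← R2 − (4/5)·R1: [0, 42/5, 10, 4]
R3 ← R3 + (17/5)·R1: [0, 39/5, 29, -36]
R4 ← R4 − (3/5)·R1: [0, -76/5, -16, 4]
R5 ← R5 − (6/5)·R1: [0, -12/5, -16, 12]
R3 ← R3 − (13/14)·R2: [0, 0, 138/7, -278/7]
R4 ← R4 + (38/21)·R2: [0, 0, 44/21, 236/21]
R5 ← R5 + (2/7)·R2: [0, 0, -92/7, 92/7]
R4 ← R4 − (22/207)·R3: [0, 0, 0, 3200/207]
R5 ← R5 + (2/3)·R3: [0, 0, 0, -40/3]
R5 ← R5 + (69/80)·R4: [0, 0, 0, 0]
4 nonzero rows, so rank(T) = 4.
T has 4 columns; by rank–nullity, nullity = 4 − 4 = 0.

0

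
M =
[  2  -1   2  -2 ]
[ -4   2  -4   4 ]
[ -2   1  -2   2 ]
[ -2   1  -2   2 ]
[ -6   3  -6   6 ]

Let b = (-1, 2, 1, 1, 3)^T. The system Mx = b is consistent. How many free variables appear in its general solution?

3

Row reduce the augmented matrix [M | b].
R2 ← R2 + (2)·R1: [0, 0, 0, 0, 0]
R3 ← R3 + R1: [0, 0, 0, 0, 0]
R4 ← R4 + R1: [0, 0, 0, 0, 0]
R5 ← R5 + (3)·R1: [0, 0, 0, 0, 0]
The echelon form has 1 nonzero rows, and every pivot lies in the first 4 columns, so rank(M) = rank([M|b]) = 1.
The system is consistent.
Free variables = (unknowns) − (rank) = 4 − 1 = 3.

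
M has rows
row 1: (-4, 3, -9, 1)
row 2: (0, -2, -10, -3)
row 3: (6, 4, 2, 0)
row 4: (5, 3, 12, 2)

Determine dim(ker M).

1

Row reduce to echelon form.
R3 ← R3 + (3/2)·R1: [0, 17/2, -23/2, 3/2]
R4 ← R4 + (5/4)·R1: [0, 27/4, 3/4, 13/4]
R3 ← R3 + (17/4)·R2: [0, 0, -54, -45/4]
R4 ← R4 + (27/8)·R2: [0, 0, -33, -55/8]
R4 ← R4 − (11/18)·R3: [0, 0, 0, 0]
3 nonzero rows, so rank(M) = 3.
M has 4 columns; by rank–nullity, nullity = 4 − 3 = 1.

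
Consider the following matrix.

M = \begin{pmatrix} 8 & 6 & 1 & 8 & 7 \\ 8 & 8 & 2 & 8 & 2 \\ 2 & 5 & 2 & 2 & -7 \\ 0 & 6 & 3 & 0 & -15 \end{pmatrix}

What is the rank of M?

Row reduce to echelon form.
R2 ← R2 − R1: [0, 2, 1, 0, -5]
R3 ← R3 − (1/4)·R1: [0, 7/2, 7/4, 0, -35/4]
R3 ← R3 − (7/4)·R2: [0, 0, 0, 0, 0]
R4 ← R4 − (3)·R2: [0, 0, 0, 0, 0]
Echelon form has 2 nonzero rows, so rank(M) = 2.

2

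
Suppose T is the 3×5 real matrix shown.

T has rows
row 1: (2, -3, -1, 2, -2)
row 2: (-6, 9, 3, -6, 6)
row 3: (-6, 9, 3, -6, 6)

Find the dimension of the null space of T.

4

Row reduce to echelon form.
R2 ← R2 + (3)·R1: [0, 0, 0, 0, 0]
R3 ← R3 + (3)·R1: [0, 0, 0, 0, 0]
1 nonzero row, so rank(T) = 1.
T has 5 columns; by rank–nullity, nullity = 5 − 1 = 4.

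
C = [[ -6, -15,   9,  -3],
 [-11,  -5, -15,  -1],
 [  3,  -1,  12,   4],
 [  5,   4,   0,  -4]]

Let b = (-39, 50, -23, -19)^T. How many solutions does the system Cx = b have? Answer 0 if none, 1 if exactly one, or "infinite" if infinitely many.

1

Row reduce the augmented matrix [C | b].
R2 ← R2 − (11/6)·R1: [0, 45/2, -63/2, 9/2, 243/2]
R3 ← R3 + (1/2)·R1: [0, -17/2, 33/2, 5/2, -85/2]
R4 ← R4 + (5/6)·R1: [0, -17/2, 15/2, -13/2, -103/2]
R3 ← R3 + (17/45)·R2: [0, 0, 23/5, 21/5, 17/5]
R4 ← R4 + (17/45)·R2: [0, 0, -22/5, -24/5, -28/5]
R4 ← R4 + (22/23)·R3: [0, 0, 0, -18/23, -54/23]
The echelon form has 4 nonzero rows, and every pivot lies in the first 4 columns, so rank(C) = rank([C|b]) = 4.
The system is consistent.
rank = 4 = number of unknowns, so the solution is unique.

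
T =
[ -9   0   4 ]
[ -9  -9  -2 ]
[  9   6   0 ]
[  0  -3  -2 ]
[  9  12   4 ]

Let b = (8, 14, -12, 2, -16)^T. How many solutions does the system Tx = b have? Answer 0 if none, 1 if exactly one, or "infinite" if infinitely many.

infinite

Row reduce the augmented matrix [T | b].
R2 ← R2 − R1: [0, -9, -6, 6]
R3 ← R3 + R1: [0, 6, 4, -4]
R5 ← R5 + R1: [0, 12, 8, -8]
R3 ← R3 + (2/3)·R2: [0, 0, 0, 0]
R4 ← R4 − (1/3)·R2: [0, 0, 0, 0]
R5 ← R5 + (4/3)·R2: [0, 0, 0, 0]
The echelon form has 2 nonzero rows, and every pivot lies in the first 3 columns, so rank(T) = rank([T|b]) = 2.
The system is consistent.
rank = 2 < 3 unknowns, so there are infinitely many solutions.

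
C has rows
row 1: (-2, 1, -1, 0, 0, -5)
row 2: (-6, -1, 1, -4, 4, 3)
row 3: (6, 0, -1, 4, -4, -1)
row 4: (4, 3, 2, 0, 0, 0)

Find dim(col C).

Row reduce to echelon form.
R2 ← R2 − (3)·R1: [0, -4, 4, -4, 4, 18]
R3 ← R3 + (3)·R1: [0, 3, -4, 4, -4, -16]
R4 ← R4 + (2)·R1: [0, 5, 0, 0, 0, -10]
R3 ← R3 + (3/4)·R2: [0, 0, -1, 1, -1, -5/2]
R4 ← R4 + (5/4)·R2: [0, 0, 5, -5, 5, 25/2]
R4 ← R4 + (5)·R3: [0, 0, 0, 0, 0, 0]
Echelon form has 3 nonzero rows, so rank(C) = 3.
The column space has dimension equal to the rank: 3.

3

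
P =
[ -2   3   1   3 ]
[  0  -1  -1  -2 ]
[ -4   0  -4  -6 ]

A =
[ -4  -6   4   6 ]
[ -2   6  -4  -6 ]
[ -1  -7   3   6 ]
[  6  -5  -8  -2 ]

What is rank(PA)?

2

First compute PA:
[[ 19,   8, -41, -30],
 [ -9,  11,  17,   4],
 [-16,  82,  20, -36]]
Now row reduce the product.
R2 ← R2 + (9/19)·R1: [0, 281/19, -46/19, -194/19]
R3 ← R3 + (16/19)·R1: [0, 1686/19, -276/19, -1164/19]
R3 ← R3 − (6)·R2: [0, 0, 0, 0]
2 nonzero rows, so rank(PA) = 2.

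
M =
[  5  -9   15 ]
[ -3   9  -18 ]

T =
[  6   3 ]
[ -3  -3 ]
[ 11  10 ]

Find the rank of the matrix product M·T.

2

First compute MT:
[[222, 192],
 [-243, -216]]
Now row reduce the product.
R2 ← R2 + (81/74)·R1: [0, -216/37]
2 nonzero rows, so rank(MT) = 2.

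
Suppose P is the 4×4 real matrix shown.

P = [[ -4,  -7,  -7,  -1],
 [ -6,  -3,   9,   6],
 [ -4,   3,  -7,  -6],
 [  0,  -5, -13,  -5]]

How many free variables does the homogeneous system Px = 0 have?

Row reduce to echelon form.
R2 ← R2 − (3/2)·R1: [0, 15/2, 39/2, 15/2]
R3 ← R3 − R1: [0, 10, 0, -5]
R3 ← R3 − (4/3)·R2: [0, 0, -26, -15]
R4 ← R4 + (2/3)·R2: [0, 0, 0, 0]
3 nonzero rows, so rank(P) = 3.
P has 4 columns; by rank–nullity, nullity = 4 − 3 = 1.

1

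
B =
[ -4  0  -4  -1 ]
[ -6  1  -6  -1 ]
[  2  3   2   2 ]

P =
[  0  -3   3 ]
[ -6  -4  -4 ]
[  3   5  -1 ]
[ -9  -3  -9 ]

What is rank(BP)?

First compute BP:
[[ -3,  -5,   1],
 [-15, -13,  -7],
 [-30, -14, -26]]
Now row reduce the product.
R2 ← R2 − (5)·R1: [0, 12, -12]
R3 ← R3 − (10)·R1: [0, 36, -36]
R3 ← R3 − (3)·R2: [0, 0, 0]
2 nonzero rows, so rank(BP) = 2.

2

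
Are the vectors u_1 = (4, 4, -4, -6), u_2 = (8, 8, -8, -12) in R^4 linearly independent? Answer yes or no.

Form the matrix with these vectors as rows and row reduce.
R2 ← R2 − (2)·R1: [0, 0, 0, 0]
1 nonzero row, so the 2 vectors span a space of dimension 1.
Since 1 < 2, the vectors are linearly dependent.

no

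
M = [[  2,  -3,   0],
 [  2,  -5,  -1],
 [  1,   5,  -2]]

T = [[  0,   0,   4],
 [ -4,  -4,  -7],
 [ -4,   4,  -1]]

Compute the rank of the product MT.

3

First compute MT:
[[ 12,  12,  29],
 [ 24,  16,  44],
 [-12, -28, -29]]
Now row reduce the product.
R2 ← R2 − (2)·R1: [0, -8, -14]
R3 ← R3 + R1: [0, -16, 0]
R3 ← R3 − (2)·R2: [0, 0, 28]
3 nonzero rows, so rank(MT) = 3.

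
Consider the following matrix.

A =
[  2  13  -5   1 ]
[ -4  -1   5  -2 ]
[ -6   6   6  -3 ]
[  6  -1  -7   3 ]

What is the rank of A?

2

Row reduce to echelon form.
R2 ← R2 + (2)·R1: [0, 25, -5, 0]
R3 ← R3 + (3)·R1: [0, 45, -9, 0]
R4 ← R4 − (3)·R1: [0, -40, 8, 0]
R3 ← R3 − (9/5)·R2: [0, 0, 0, 0]
R4 ← R4 + (8/5)·R2: [0, 0, 0, 0]
Echelon form has 2 nonzero rows, so rank(A) = 2.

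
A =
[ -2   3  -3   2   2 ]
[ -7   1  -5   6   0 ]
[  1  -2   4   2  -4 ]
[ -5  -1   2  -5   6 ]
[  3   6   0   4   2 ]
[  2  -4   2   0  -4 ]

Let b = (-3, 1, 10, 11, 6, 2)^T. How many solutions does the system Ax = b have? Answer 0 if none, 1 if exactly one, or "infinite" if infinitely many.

Row reduce the augmented matrix [A | b].
R2 ← R2 − (7/2)·R1: [0, -19/2, 11/2, -1, -7, 23/2]
R3 ← R3 + (1/2)·R1: [0, -1/2, 5/2, 3, -3, 17/2]
R4 ← R4 − (5/2)·R1: [0, -17/2, 19/2, -10, 1, 37/2]
R5 ← R5 + (3/2)·R1: [0, 21/2, -9/2, 7, 5, 3/2]
R6 ← R6 + R1: [0, -1, -1, 2, -2, -1]
R3 ← R3 − (1/19)·R2: [0, 0, 42/19, 58/19, -50/19, 150/19]
R4 ← R4 − (17/19)·R2: [0, 0, 87/19, -173/19, 138/19, 156/19]
R5 ← R5 + (21/19)·R2: [0, 0, 30/19, 112/19, -52/19, 270/19]
R6 ← R6 − (2/19)·R2: [0, 0, -30/19, 40/19, -24/19, -42/19]
R4 ← R4 − (29/14)·R3: [0, 0, 0, -108/7, 89/7, -57/7]
R5 ← R5 − (5/7)·R3: [0, 0, 0, 26/7, -6/7, 60/7]
R6 ← R6 + (5/7)·R3: [0, 0, 0, 30/7, -22/7, 24/7]
R5 ← R5 + (13/54)·R4: [0, 0, 0, 0, 119/54, 119/18]
R6 ← R6 + (5/18)·R4: [0, 0, 0, 0, 7/18, 7/6]
R6 ← R6 − (3/17)·R5: [0, 0, 0, 0, 0, 0]
The echelon form has 5 nonzero rows, and every pivot lies in the first 5 columns, so rank(A) = rank([A|b]) = 5.
The system is consistent.
rank = 5 = number of unknowns, so the solution is unique.

1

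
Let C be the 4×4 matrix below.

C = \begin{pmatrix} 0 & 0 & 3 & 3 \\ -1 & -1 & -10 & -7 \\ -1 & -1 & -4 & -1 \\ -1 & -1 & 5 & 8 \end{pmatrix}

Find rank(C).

2

Row reduce to echelon form.
Swap R1 ↔ R2
R3 ← R3 − R1: [0, 0, 6, 6]
R4 ← R4 − R1: [0, 0, 15, 15]
R3 ← R3 − (2)·R2: [0, 0, 0, 0]
R4 ← R4 − (5)·R2: [0, 0, 0, 0]
Echelon form has 2 nonzero rows, so rank(C) = 2.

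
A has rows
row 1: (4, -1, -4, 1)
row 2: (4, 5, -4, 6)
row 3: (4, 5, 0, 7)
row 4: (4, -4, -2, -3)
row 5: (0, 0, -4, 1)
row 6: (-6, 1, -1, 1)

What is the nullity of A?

Row reduce to echelon form.
R2 ← R2 − R1: [0, 6, 0, 5]
R3 ← R3 − R1: [0, 6, 4, 6]
R4 ← R4 − R1: [0, -3, 2, -4]
R6 ← R6 + (3/2)·R1: [0, -1/2, -7, 5/2]
R3 ← R3 − R2: [0, 0, 4, 1]
R4 ← R4 + (1/2)·R2: [0, 0, 2, -3/2]
R6 ← R6 + (1/12)·R2: [0, 0, -7, 35/12]
R4 ← R4 − (1/2)·R3: [0, 0, 0, -2]
R5 ← R5 + R3: [0, 0, 0, 2]
R6 ← R6 + (7/4)·R3: [0, 0, 0, 14/3]
R5 ← R5 + R4: [0, 0, 0, 0]
R6 ← R6 + (7/3)·R4: [0, 0, 0, 0]
4 nonzero rows, so rank(A) = 4.
A has 4 columns; by rank–nullity, nullity = 4 − 4 = 0.

0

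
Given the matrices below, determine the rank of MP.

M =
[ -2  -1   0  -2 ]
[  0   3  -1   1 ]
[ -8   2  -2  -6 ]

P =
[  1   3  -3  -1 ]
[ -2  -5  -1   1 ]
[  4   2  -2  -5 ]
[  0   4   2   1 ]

First compute MP:
[[  0,  -9,   3,  -1],
 [-10, -13,   1,   9],
 [-20, -62,  14,  14]]
Now row reduce the product.
Swap R1 ↔ R2
R3 ← R3 − (2)·R1: [0, -36, 12, -4]
R3 ← R3 − (4)·R2: [0, 0, 0, 0]
2 nonzero rows, so rank(MP) = 2.

2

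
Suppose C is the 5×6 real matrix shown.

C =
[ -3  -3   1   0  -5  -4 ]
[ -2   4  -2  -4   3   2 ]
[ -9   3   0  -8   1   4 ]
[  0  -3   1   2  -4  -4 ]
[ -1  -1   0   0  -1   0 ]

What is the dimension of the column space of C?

Row reduce to echelon form.
R2 ← R2 − (2/3)·R1: [0, 6, -8/3, -4, 19/3, 14/3]
R3 ← R3 − (3)·R1: [0, 12, -3, -8, 16, 16]
R5 ← R5 − (1/3)·R1: [0, 0, -1/3, 0, 2/3, 4/3]
R3 ← R3 − (2)·R2: [0, 0, 7/3, 0, 10/3, 20/3]
R4 ← R4 + (1/2)·R2: [0, 0, -1/3, 0, -5/6, -5/3]
R4 ← R4 + (1/7)·R3: [0, 0, 0, 0, -5/14, -5/7]
R5 ← R5 + (1/7)·R3: [0, 0, 0, 0, 8/7, 16/7]
R5 ← R5 + (16/5)·R4: [0, 0, 0, 0, 0, 0]
Echelon form has 4 nonzero rows, so rank(C) = 4.
The column space has dimension equal to the rank: 4.

4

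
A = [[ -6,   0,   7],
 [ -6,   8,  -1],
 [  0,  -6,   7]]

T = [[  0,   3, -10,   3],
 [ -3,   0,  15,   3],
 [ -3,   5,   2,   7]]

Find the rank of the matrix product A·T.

3

First compute AT:
[[-21,  17,  74,  31],
 [-21, -23, 178,  -1],
 [ -3,  35, -76,  31]]
Now row reduce the product.
R2 ← R2 − R1: [0, -40, 104, -32]
R3 ← R3 − (1/7)·R1: [0, 228/7, -606/7, 186/7]
R3 ← R3 + (57/70)·R2: [0, 0, -66/35, 18/35]
3 nonzero rows, so rank(AT) = 3.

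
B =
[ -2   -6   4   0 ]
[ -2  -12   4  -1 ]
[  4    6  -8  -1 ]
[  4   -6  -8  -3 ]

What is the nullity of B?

Row reduce to echelon form.
R2 ← R2 − R1: [0, -6, 0, -1]
R3 ← R3 + (2)·R1: [0, -6, 0, -1]
R4 ← R4 + (2)·R1: [0, -18, 0, -3]
R3 ← R3 − R2: [0, 0, 0, 0]
R4 ← R4 − (3)·R2: [0, 0, 0, 0]
2 nonzero rows, so rank(B) = 2.
B has 4 columns; by rank–nullity, nullity = 4 − 2 = 2.

2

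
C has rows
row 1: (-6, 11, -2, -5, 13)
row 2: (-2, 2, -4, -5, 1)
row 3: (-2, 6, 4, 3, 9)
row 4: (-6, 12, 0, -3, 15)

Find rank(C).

2

Row reduce to echelon form.
R2 ← R2 − (1/3)·R1: [0, -5/3, -10/3, -10/3, -10/3]
R3 ← R3 − (1/3)·R1: [0, 7/3, 14/3, 14/3, 14/3]
R4 ← R4 − R1: [0, 1, 2, 2, 2]
R3 ← R3 + (7/5)·R2: [0, 0, 0, 0, 0]
R4 ← R4 + (3/5)·R2: [0, 0, 0, 0, 0]
Echelon form has 2 nonzero rows, so rank(C) = 2.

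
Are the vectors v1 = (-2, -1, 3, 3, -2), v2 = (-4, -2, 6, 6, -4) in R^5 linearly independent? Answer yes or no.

Form the matrix with these vectors as rows and row reduce.
R2 ← R2 − (2)·R1: [0, 0, 0, 0, 0]
1 nonzero row, so the 2 vectors span a space of dimension 1.
Since 1 < 2, the vectors are linearly dependent.

no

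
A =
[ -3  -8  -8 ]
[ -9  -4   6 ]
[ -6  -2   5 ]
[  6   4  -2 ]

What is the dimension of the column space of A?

Row reduce to echelon form.
R2 ← R2 − (3)·R1: [0, 20, 30]
R3 ← R3 − (2)·R1: [0, 14, 21]
R4 ← R4 + (2)·R1: [0, -12, -18]
R3 ← R3 − (7/10)·R2: [0, 0, 0]
R4 ← R4 + (3/5)·R2: [0, 0, 0]
Echelon form has 2 nonzero rows, so rank(A) = 2.
The column space has dimension equal to the rank: 2.

2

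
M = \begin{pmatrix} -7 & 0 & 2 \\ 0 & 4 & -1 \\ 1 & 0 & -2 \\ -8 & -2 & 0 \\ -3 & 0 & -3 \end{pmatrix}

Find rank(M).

Row reduce to echelon form.
R3 ← R3 + (1/7)·R1: [0, 0, -12/7]
R4 ← R4 − (8/7)·R1: [0, -2, -16/7]
R5 ← R5 − (3/7)·R1: [0, 0, -27/7]
R4 ← R4 + (1/2)·R2: [0, 0, -39/14]
R4 ← R4 − (13/8)·R3: [0, 0, 0]
R5 ← R5 − (9/4)·R3: [0, 0, 0]
Echelon form has 3 nonzero rows, so rank(M) = 3.

3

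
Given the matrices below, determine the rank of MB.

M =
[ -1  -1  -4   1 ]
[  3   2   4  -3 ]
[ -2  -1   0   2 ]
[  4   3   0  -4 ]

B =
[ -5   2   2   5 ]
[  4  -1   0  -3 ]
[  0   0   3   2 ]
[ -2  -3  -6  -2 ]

3

First compute MB:
[[ -1,  -4, -20, -12],
 [ -1,  13,  36,  23],
 [  2,  -9, -16, -11],
 [  0,  17,  32,  19]]
Now row reduce the product.
R2 ← R2 − R1: [0, 17, 56, 35]
R3 ← R3 + (2)·R1: [0, -17, -56, -35]
R3 ← R3 + R2: [0, 0, 0, 0]
R4 ← R4 − R2: [0, 0, -24, -16]
Swap R3 ↔ R4
3 nonzero rows, so rank(MB) = 3.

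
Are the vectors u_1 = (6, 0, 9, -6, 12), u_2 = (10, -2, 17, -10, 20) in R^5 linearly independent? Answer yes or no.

yes

Form the matrix with these vectors as rows and row reduce.
R2 ← R2 − (5/3)·R1: [0, -2, 2, 0, 0]
2 nonzero rows, so the 2 vectors span a space of dimension 2.
Since 2 = 2, the vectors are linearly independent.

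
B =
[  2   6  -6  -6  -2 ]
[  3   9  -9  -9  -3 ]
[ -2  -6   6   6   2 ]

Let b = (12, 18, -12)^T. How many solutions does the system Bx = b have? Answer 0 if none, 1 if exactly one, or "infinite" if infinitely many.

Row reduce the augmented matrix [B | b].
R2 ← R2 − (3/2)·R1: [0, 0, 0, 0, 0, 0]
R3 ← R3 + R1: [0, 0, 0, 0, 0, 0]
The echelon form has 1 nonzero rows, and every pivot lies in the first 5 columns, so rank(B) = rank([B|b]) = 1.
The system is consistent.
rank = 1 < 5 unknowns, so there are infinitely many solutions.

infinite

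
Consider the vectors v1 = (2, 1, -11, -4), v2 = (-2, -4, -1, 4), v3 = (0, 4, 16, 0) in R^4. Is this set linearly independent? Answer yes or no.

Form the matrix with these vectors as rows and row reduce.
R2 ← R2 + R1: [0, -3, -12, 0]
R3 ← R3 + (4/3)·R2: [0, 0, 0, 0]
2 nonzero rows, so the 3 vectors span a space of dimension 2.
Since 2 < 3, the vectors are linearly dependent.

no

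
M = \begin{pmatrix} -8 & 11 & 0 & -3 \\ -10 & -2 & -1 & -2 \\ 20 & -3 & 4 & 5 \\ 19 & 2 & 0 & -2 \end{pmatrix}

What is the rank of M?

4

Row reduce to echelon form.
R2 ← R2 − (5/4)·R1: [0, -63/4, -1, 7/4]
R3 ← R3 + (5/2)·R1: [0, 49/2, 4, -5/2]
R4 ← R4 + (19/8)·R1: [0, 225/8, 0, -73/8]
R3 ← R3 + (14/9)·R2: [0, 0, 22/9, 2/9]
R4 ← R4 + (25/14)·R2: [0, 0, -25/14, -6]
R4 ← R4 + (225/308)·R3: [0, 0, 0, -899/154]
Echelon form has 4 nonzero rows, so rank(M) = 4.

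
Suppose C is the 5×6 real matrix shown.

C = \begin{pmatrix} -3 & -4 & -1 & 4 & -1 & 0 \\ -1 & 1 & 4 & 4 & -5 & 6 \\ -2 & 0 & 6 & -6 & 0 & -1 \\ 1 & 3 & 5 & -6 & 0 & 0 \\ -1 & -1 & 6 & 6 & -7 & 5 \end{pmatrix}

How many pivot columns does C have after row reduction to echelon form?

Row reduce to echelon form.
R2 ← R2 − (1/3)·R1: [0, 7/3, 13/3, 8/3, -14/3, 6]
R3 ← R3 − (2/3)·R1: [0, 8/3, 20/3, -26/3, 2/3, -1]
R4 ← R4 + (1/3)·R1: [0, 5/3, 14/3, -14/3, -1/3, 0]
R5 ← R5 − (1/3)·R1: [0, 1/3, 19/3, 14/3, -20/3, 5]
R3 ← R3 − (8/7)·R2: [0, 0, 12/7, -82/7, 6, -55/7]
R4 ← R4 − (5/7)·R2: [0, 0, 11/7, -46/7, 3, -30/7]
R5 ← R5 − (1/7)·R2: [0, 0, 40/7, 30/7, -6, 29/7]
R4 ← R4 − (11/12)·R3: [0, 0, 0, 25/6, -5/2, 35/12]
R5 ← R5 − (10/3)·R3: [0, 0, 0, 130/3, -26, 91/3]
R5 ← R5 − (52/5)·R4: [0, 0, 0, 0, 0, 0]
Echelon form has 4 nonzero rows, so rank(C) = 4.
Each nonzero row contributes one pivot column: 4 pivot columns.

4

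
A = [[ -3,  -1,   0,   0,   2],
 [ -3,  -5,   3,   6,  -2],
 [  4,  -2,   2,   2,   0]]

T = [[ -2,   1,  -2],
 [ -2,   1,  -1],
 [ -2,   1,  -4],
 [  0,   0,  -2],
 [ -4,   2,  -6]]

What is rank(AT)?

First compute AT:
[[  0,   0,  -5],
 [ 18,  -9,  -1],
 [ -8,   4, -18]]
Now row reduce the product.
Swap R1 ↔ R2
R3 ← R3 + (4/9)·R1: [0, 0, -166/9]
R3 ← R3 − (166/45)·R2: [0, 0, 0]
2 nonzero rows, so rank(AT) = 2.

2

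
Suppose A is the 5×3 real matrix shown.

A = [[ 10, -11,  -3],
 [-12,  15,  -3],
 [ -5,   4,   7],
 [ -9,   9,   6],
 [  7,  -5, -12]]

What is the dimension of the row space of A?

2

Row reduce to echelon form.
R2 ← R2 + (6/5)·R1: [0, 9/5, -33/5]
R3 ← R3 + (1/2)·R1: [0, -3/2, 11/2]
R4 ← R4 + (9/10)·R1: [0, -9/10, 33/10]
R5 ← R5 − (7/10)·R1: [0, 27/10, -99/10]
R3 ← R3 + (5/6)·R2: [0, 0, 0]
R4 ← R4 + (1/2)·R2: [0, 0, 0]
R5 ← R5 − (3/2)·R2: [0, 0, 0]
Echelon form has 2 nonzero rows, so rank(A) = 2.
The row space has dimension equal to the rank: 2.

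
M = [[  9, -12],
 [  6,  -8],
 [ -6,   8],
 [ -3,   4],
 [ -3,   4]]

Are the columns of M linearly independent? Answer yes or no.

no

Row reduce M to echelon form.
R2 ← R2 − (2/3)·R1: [0, 0]
R3 ← R3 + (2/3)·R1: [0, 0]
R4 ← R4 + (1/3)·R1: [0, 0]
R5 ← R5 + (1/3)·R1: [0, 0]
1 pivot among 2 columns.
Only 1 < 2 pivot columns, so the columns are linearly dependent.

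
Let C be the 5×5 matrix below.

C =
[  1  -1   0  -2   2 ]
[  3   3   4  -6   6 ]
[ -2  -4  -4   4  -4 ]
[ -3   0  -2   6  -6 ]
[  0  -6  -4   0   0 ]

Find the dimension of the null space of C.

Row reduce to echelon form.
R2 ← R2 − (3)·R1: [0, 6, 4, 0, 0]
R3 ← R3 + (2)·R1: [0, -6, -4, 0, 0]
R4 ← R4 + (3)·R1: [0, -3, -2, 0, 0]
R3 ← R3 + R2: [0, 0, 0, 0, 0]
R4 ← R4 + (1/2)·R2: [0, 0, 0, 0, 0]
R5 ← R5 + R2: [0, 0, 0, 0, 0]
2 nonzero rows, so rank(C) = 2.
C has 5 columns; by rank–nullity, nullity = 5 − 2 = 3.

3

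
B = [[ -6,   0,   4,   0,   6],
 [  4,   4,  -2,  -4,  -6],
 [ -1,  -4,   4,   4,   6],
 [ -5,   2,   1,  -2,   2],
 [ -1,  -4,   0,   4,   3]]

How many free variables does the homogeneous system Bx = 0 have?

2

Row reduce to echelon form.
R2 ← R2 + (2/3)·R1: [0, 4, 2/3, -4, -2]
R3 ← R3 − (1/6)·R1: [0, -4, 10/3, 4, 5]
R4 ← R4 − (5/6)·R1: [0, 2, -7/3, -2, -3]
R5 ← R5 − (1/6)·R1: [0, -4, -2/3, 4, 2]
R3 ← R3 + R2: [0, 0, 4, 0, 3]
R4 ← R4 − (1/2)·R2: [0, 0, -8/3, 0, -2]
R5 ← R5 + R2: [0, 0, 0, 0, 0]
R4 ← R4 + (2/3)·R3: [0, 0, 0, 0, 0]
3 nonzero rows, so rank(B) = 3.
B has 5 columns; by rank–nullity, nullity = 5 − 3 = 2.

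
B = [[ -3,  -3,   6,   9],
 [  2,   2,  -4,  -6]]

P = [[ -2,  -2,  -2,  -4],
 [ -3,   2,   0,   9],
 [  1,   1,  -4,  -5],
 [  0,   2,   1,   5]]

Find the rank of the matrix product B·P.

First compute BP:
[[ 21,  24,  -9,   0],
 [-14, -16,   6,   0]]
Now row reduce the product.
R2 ← R2 + (2/3)·R1: [0, 0, 0, 0]
1 nonzero row, so rank(BP) = 1.

1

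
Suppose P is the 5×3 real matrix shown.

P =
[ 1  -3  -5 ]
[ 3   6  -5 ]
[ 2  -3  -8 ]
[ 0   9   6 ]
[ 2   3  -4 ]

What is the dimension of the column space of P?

Row reduce to echelon form.
R2 ← R2 − (3)·R1: [0, 15, 10]
R3 ← R3 − (2)·R1: [0, 3, 2]
R5 ← R5 − (2)·R1: [0, 9, 6]
R3 ← R3 − (1/5)·R2: [0, 0, 0]
R4 ← R4 − (3/5)·R2: [0, 0, 0]
R5 ← R5 − (3/5)·R2: [0, 0, 0]
Echelon form has 2 nonzero rows, so rank(P) = 2.
The column space has dimension equal to the rank: 2.

2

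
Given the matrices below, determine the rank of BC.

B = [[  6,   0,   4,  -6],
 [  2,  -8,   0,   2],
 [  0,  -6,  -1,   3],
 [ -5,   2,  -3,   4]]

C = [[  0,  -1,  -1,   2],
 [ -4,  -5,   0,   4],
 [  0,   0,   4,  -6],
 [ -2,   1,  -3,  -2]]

First compute BC:
[[ 12, -12,  28,   0],
 [ 28,  40,  -8, -32],
 [ 18,  33, -13, -24],
 [-16,  -1, -19,   8]]
Now row reduce the product.
R2 ← R2 − (7/3)·R1: [0, 68, -220/3, -32]
R3 ← R3 − (3/2)·R1: [0, 51, -55, -24]
R4 ← R4 + (4/3)·R1: [0, -17, 55/3, 8]
R3 ← R3 − (3/4)·R2: [0, 0, 0, 0]
R4 ← R4 + (1/4)·R2: [0, 0, 0, 0]
2 nonzero rows, so rank(BC) = 2.

2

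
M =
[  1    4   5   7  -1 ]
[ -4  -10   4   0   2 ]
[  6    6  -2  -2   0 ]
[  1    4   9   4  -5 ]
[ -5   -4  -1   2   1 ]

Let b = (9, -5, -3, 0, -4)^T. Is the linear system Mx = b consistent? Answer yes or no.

Row reduce the augmented matrix [M | b].
R2 ← R2 + (4)·R1: [0, 6, 24, 28, -2, 31]
R3 ← R3 − (6)·R1: [0, -18, -32, -44, 6, -57]
R4 ← R4 − R1: [0, 0, 4, -3, -4, -9]
R5 ← R5 + (5)·R1: [0, 16, 24, 37, -4, 41]
R3 ← R3 + (3)·R2: [0, 0, 40, 40, 0, 36]
R5 ← R5 − (8/3)·R2: [0, 0, -40, -113/3, 4/3, -125/3]
R4 ← R4 − (1/10)·R3: [0, 0, 0, -7, -4, -63/5]
R5 ← R5 + R3: [0, 0, 0, 7/3, 4/3, -17/3]
R5 ← R5 + (1/3)·R4: [0, 0, 0, 0, 0, -148/15]
The echelon form has 5 nonzero rows; the last pivot sits in the augmented column, so rank(M) = 4 but rank([M|b]) = 5.
Since the ranks differ, the system is inconsistent.

no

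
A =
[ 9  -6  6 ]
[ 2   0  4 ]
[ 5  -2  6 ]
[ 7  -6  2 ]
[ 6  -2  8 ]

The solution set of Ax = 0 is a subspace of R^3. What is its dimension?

1

Row reduce to echelon form.
R2 ← R2 − (2/9)·R1: [0, 4/3, 8/3]
R3 ← R3 − (5/9)·R1: [0, 4/3, 8/3]
R4 ← R4 − (7/9)·R1: [0, -4/3, -8/3]
R5 ← R5 − (2/3)·R1: [0, 2, 4]
R3 ← R3 − R2: [0, 0, 0]
R4 ← R4 + R2: [0, 0, 0]
R5 ← R5 − (3/2)·R2: [0, 0, 0]
2 nonzero rows, so rank(A) = 2.
A has 3 columns; by rank–nullity, nullity = 3 − 2 = 1.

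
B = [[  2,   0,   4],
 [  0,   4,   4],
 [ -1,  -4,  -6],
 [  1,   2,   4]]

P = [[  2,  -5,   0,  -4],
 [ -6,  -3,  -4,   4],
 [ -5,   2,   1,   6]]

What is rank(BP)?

2

First compute BP:
[[-16,  -2,   4,  16],
 [-44,  -4, -12,  40],
 [ 52,   5,  10, -48],
 [-30,  -3,  -4,  28]]
Now row reduce the product.
R2 ← R2 − (11/4)·R1: [0, 3/2, -23, -4]
R3 ← R3 + (13/4)·R1: [0, -3/2, 23, 4]
R4 ← R4 − (15/8)·R1: [0, 3/4, -23/2, -2]
R3 ← R3 + R2: [0, 0, 0, 0]
R4 ← R4 − (1/2)·R2: [0, 0, 0, 0]
2 nonzero rows, so rank(BP) = 2.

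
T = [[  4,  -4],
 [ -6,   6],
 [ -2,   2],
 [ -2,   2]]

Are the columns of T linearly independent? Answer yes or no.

no

Row reduce T to echelon form.
R2 ← R2 + (3/2)·R1: [0, 0]
R3 ← R3 + (1/2)·R1: [0, 0]
R4 ← R4 + (1/2)·R1: [0, 0]
1 pivot among 2 columns.
Only 1 < 2 pivot columns, so the columns are linearly dependent.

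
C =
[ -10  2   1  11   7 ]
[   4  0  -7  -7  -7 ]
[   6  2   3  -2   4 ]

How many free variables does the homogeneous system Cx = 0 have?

Row reduce to echelon form.
R2 ← R2 + (2/5)·R1: [0, 4/5, -33/5, -13/5, -21/5]
R3 ← R3 + (3/5)·R1: [0, 16/5, 18/5, 23/5, 41/5]
R3 ← R3 − (4)·R2: [0, 0, 30, 15, 25]
3 nonzero rows, so rank(C) = 3.
C has 5 columns; by rank–nullity, nullity = 5 − 3 = 2.

2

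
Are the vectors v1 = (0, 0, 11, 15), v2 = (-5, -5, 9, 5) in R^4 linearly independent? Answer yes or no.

Form the matrix with these vectors as rows and row reduce.
Swap R1 ↔ R2
2 nonzero rows, so the 2 vectors span a space of dimension 2.
Since 2 = 2, the vectors are linearly independent.

yes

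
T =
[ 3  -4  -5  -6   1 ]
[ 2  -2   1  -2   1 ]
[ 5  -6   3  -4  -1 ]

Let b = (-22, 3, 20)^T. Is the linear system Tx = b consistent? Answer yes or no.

yes

Row reduce the augmented matrix [T | b].
R2 ← R2 − (2/3)·R1: [0, 2/3, 13/3, 2, 1/3, 53/3]
R3 ← R3 − (5/3)·R1: [0, 2/3, 34/3, 6, -8/3, 170/3]
R3 ← R3 − R2: [0, 0, 7, 4, -3, 39]
The echelon form has 3 nonzero rows, and every pivot lies in the first 5 columns, so rank(T) = rank([T|b]) = 3.
The system is consistent.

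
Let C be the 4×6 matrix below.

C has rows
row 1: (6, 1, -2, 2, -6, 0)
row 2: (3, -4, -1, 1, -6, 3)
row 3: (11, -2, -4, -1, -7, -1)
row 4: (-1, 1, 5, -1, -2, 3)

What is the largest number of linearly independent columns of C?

4

Row reduce to echelon form.
R2 ← R2 − (1/2)·R1: [0, -9/2, 0, 0, -3, 3]
R3 ← R3 − (11/6)·R1: [0, -23/6, -1/3, -14/3, 4, -1]
R4 ← R4 + (1/6)·R1: [0, 7/6, 14/3, -2/3, -3, 3]
R3 ← R3 − (23/27)·R2: [0, 0, -1/3, -14/3, 59/9, -32/9]
R4 ← R4 + (7/27)·R2: [0, 0, 14/3, -2/3, -34/9, 34/9]
R4 ← R4 + (14)·R3: [0, 0, 0, -66, 88, -46]
Echelon form has 4 nonzero rows, so rank(C) = 4.
The rank gives the maximum number of linearly independent columns: 4.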